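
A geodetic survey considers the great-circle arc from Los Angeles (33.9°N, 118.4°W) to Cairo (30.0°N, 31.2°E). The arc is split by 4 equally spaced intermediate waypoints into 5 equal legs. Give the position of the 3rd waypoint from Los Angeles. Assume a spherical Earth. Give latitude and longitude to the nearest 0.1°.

Convert each endpoint to a unit vector on the sphere (x = cos φ cos λ, y = cos φ sin λ, z = sin φ).
The central angle between the endpoints is δ = arccos(p₁·p₂) ≈ 1.919 rad (109.9°).
Interpolate at f = 3/5 with slerp weights a = sin((1−f)δ)/sin δ ≈ 0.739, b = sin(fδ)/sin δ ≈ 0.972.
p = a·p₁ + b·p₂ ≈ (0.428, -0.103, 0.898); φ = arcsin(p_z) ≈ 63.87°, λ = atan2(p_y, p_x) ≈ -13.59°.

≈ (63.9°N, 13.6°W)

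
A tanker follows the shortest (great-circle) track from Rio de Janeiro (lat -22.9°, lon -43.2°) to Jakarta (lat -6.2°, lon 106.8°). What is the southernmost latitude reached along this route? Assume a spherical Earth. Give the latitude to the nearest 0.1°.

The great circle lies in the plane with unit normal n̂ = (p₁ × p₂)/|p₁ × p₂|.
Here n̂_z ≈ +0.694; the vertex latitude is φ_max = arccos|n̂_z| ≈ 46.1°.
Check via Clairaut: cos φ_max = |cos φ₁| · sin C = cos(22.9°)·sin(131.2°) ≈ 0.694, again giving ≈ 46.1°.

≈ -46.1°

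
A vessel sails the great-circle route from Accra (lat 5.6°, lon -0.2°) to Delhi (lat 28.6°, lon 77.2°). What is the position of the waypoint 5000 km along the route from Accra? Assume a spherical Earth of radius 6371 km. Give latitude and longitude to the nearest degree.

≈ lat 24°, lon 43°

Convert each endpoint to a unit vector on the sphere (x = cos φ cos λ, y = cos φ sin λ, z = sin φ).
The central angle between the endpoints is δ = arccos(p₁·p₂) ≈ 1.331 rad (76.3°). The total great-circle distance is δ·R ≈ 1.331 × 6371 ≈ 8481 km, so the target fraction is f = 5000/8481 ≈ 0.590.
Interpolate at f ≈ 0.590 with slerp weights a = sin((1−f)δ)/sin δ ≈ 0.535, b = sin(fδ)/sin δ ≈ 0.727.
p = a·p₁ + b·p₂ ≈ (0.674, 0.621, 0.400); φ = arcsin(p_z) ≈ 23.61°, λ = atan2(p_y, p_x) ≈ 42.66°.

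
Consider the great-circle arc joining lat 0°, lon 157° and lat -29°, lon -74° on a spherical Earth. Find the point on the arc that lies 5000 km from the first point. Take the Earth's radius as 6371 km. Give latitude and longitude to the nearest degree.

Write both endpoints as unit vectors p₁, p₂ with components (cos φ cos λ, cos φ sin λ, sin φ).
The central angle between the endpoints is δ = arccos(p₁·p₂) ≈ 2.154 rad (123.4°). The total great-circle distance is δ·R ≈ 2.154 × 6371 ≈ 13721 km, so the target fraction is f = 5000/13721 ≈ 0.364.
Interpolate at f ≈ 0.364 with slerp weights a = sin((1−f)δ)/sin δ ≈ 1.173, b = sin(fδ)/sin δ ≈ 0.846.
p = a·p₁ + b·p₂ ≈ (-0.876, -0.253, -0.410); φ = arcsin(p_z) ≈ -24.23°, λ = atan2(p_y, p_x) ≈ -163.88°.

≈ lat -24°, lon -164°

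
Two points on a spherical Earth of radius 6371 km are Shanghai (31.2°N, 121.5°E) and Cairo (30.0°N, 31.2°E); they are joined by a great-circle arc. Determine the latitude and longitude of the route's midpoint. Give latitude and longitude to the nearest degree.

≈ (40°N, 76°E)

Write both endpoints as unit vectors p₁, p₂ with components (cos φ cos λ, cos φ sin λ, sin φ).
The central angle between the endpoints is δ = arccos(p₁·p₂) ≈ 1.313 rad (75.2°).
Interpolate at f = 1/2 with slerp weights a = sin((1−f)δ)/sin δ ≈ 0.631, b = sin(fδ)/sin δ ≈ 0.631.
p = a·p₁ + b·p₂ ≈ (0.185, 0.743, 0.643); φ = arcsin(p_z) ≈ 39.98°, λ = atan2(p_y, p_x) ≈ 75.99°.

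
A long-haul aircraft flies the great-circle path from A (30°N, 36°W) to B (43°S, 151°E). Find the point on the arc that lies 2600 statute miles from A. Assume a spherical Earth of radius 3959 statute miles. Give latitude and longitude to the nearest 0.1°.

≈ (5.5°S, 48.9°W)

The haversine formula gives a central angle δ ≈ 2.895 rad (165.8°) between the endpoints. The total great-circle distance is δ·R ≈ 2.895 × 3959 ≈ 11460 mi, so the target fraction is f = 2600/11460 ≈ 0.227.
Interpolate at f ≈ 0.227 with slerp weights a = sin((1−f)δ)/sin δ ≈ 3.213, b = sin(fδ)/sin δ ≈ 2.497.
p = a·p₁ + b·p₂ ≈ (0.654, -0.750, -0.096); φ = arcsin(p_z) ≈ -5.53°, λ = atan2(p_y, p_x) ≈ -48.92°.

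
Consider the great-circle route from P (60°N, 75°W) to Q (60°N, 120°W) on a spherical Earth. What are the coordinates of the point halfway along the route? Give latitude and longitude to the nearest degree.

≈ (62°N, 97°W)

The haversine formula gives a central angle δ ≈ 0.385 rad (22.1°) between the endpoints.
Interpolate at f = 1/2 with slerp weights a = sin((1−f)δ)/sin δ ≈ 0.509, b = sin(fδ)/sin δ ≈ 0.509.
p = a·p₁ + b·p₂ ≈ (-0.061, -0.467, 0.882); φ = arcsin(p_z) ≈ 61.92°, λ = atan2(p_y, p_x) ≈ -97.50°.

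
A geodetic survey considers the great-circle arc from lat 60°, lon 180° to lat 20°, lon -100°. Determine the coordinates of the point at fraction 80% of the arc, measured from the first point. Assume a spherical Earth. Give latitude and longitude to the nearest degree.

≈ lat 31°, lon -108°

Convert each endpoint to a unit vector on the sphere (x = cos φ cos λ, y = cos φ sin λ, z = sin φ).
The central angle between the endpoints is δ = arccos(p₁·p₂) ≈ 1.183 rad (67.8°).
Interpolate at f = 0.80 with slerp weights a = sin((1−f)δ)/sin δ ≈ 0.253, b = sin(fδ)/sin δ ≈ 0.876.
p = a·p₁ + b·p₂ ≈ (-0.270, -0.811, 0.519); φ = arcsin(p_z) ≈ 31.27°, λ = atan2(p_y, p_x) ≈ -108.39°.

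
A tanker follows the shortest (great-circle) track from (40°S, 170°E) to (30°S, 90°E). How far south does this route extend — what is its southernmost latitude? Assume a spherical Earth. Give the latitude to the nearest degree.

The great circle lies in the plane with unit normal n̂ = (p₁ × p₂)/|p₁ × p₂|.
Here n̂_z ≈ -0.726; the vertex latitude is φ_max = arccos|n̂_z| ≈ 43.4°.
Check via Clairaut: cos φ_max = |cos φ₁| · sin C = cos(40.0°)·sin(108.6°) ≈ 0.726, again giving ≈ 43.4°.

≈ 43°S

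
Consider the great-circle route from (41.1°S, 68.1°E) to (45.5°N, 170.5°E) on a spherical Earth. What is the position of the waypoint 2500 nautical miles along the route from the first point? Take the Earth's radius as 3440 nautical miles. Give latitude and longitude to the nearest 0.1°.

Write both endpoints as unit vectors p₁, p₂ with components (cos φ cos λ, cos φ sin λ, sin φ).
The central angle between the endpoints is δ = arccos(p₁·p₂) ≈ 2.192 rad (125.6°). The total great-circle distance is δ·R ≈ 2.192 × 3440 ≈ 7542 nmi, so the target fraction is f = 2500/7542 ≈ 0.331.
Interpolate at f ≈ 0.331 with slerp weights a = sin((1−f)δ)/sin δ ≈ 1.223, b = sin(fδ)/sin δ ≈ 0.817.
p = a·p₁ + b·p₂ ≈ (-0.221, 0.950, -0.221); φ = arcsin(p_z) ≈ -12.78°, λ = atan2(p_y, p_x) ≈ 103.11°.

≈ (12.8°S, 103.1°E)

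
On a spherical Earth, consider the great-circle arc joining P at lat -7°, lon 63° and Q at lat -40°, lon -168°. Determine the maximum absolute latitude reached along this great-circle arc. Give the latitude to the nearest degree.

The great circle lies in the plane with unit normal n̂ = (p₁ × p₂)/|p₁ × p₂|.
Here n̂_z ≈ +0.645; the vertex latitude is φ_max = arccos|n̂_z| ≈ 49.9°.

≈ -50°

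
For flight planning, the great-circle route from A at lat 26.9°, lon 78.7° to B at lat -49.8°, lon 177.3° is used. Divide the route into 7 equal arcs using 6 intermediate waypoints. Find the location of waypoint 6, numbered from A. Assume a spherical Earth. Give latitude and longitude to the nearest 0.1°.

≈ lat -43.9°, lon 154.6°

Write both endpoints as unit vectors p₁, p₂ with components (cos φ cos λ, cos φ sin λ, sin φ).
The central angle between the endpoints is δ = arccos(p₁·p₂) ≈ 2.017 rad (115.6°).
Interpolate at f = 6/7 with slerp weights a = sin((1−f)δ)/sin δ ≈ 0.315, b = sin(fδ)/sin δ ≈ 1.095.
p = a·p₁ + b·p₂ ≈ (-0.651, 0.309, -0.694); φ = arcsin(p_z) ≈ -43.92°, λ = atan2(p_y, p_x) ≈ 154.62°.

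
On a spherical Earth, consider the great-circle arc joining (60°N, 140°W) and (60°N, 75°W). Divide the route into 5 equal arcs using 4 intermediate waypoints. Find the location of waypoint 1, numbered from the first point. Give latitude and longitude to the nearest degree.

Write both endpoints as unit vectors p₁, p₂ with components (cos φ cos λ, cos φ sin λ, sin φ).
The central angle between the endpoints is δ = arccos(p₁·p₂) ≈ 0.544 rad (31.2°).
Interpolate at f = 1/5 with slerp weights a = sin((1−f)δ)/sin δ ≈ 0.815, b = sin(fδ)/sin δ ≈ 0.210.
p = a·p₁ + b·p₂ ≈ (-0.285, -0.363, 0.887); φ = arcsin(p_z) ≈ 62.51°, λ = atan2(p_y, p_x) ≈ -128.11°.

≈ (63°N, 128°W)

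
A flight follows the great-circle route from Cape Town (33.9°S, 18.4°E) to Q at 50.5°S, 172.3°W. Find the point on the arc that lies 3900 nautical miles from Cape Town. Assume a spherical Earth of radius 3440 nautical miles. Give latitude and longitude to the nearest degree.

≈ 79°S, 163°E

Convert each endpoint to a unit vector on the sphere (x = cos φ cos λ, y = cos φ sin λ, z = sin φ).
The central angle between the endpoints is δ = arccos(p₁·p₂) ≈ 1.659 rad (95.1°). The total great-circle distance is δ·R ≈ 1.659 × 3440 ≈ 5708 nmi, so the target fraction is f = 3900/5708 ≈ 0.683.
Interpolate at f ≈ 0.683 with slerp weights a = sin((1−f)δ)/sin δ ≈ 0.504, b = sin(fδ)/sin δ ≈ 0.910.
p = a·p₁ + b·p₂ ≈ (-0.177, 0.054, -0.983); φ = arcsin(p_z) ≈ -79.35°, λ = atan2(p_y, p_x) ≈ 162.87°.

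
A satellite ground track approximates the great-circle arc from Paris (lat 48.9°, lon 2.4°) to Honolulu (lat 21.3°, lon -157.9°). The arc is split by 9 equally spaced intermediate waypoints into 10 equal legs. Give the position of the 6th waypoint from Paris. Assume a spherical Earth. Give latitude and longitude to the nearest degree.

≈ lat 62°, lon -138°

Write both endpoints as unit vectors p₁, p₂ with components (cos φ cos λ, cos φ sin λ, sin φ).
The central angle between the endpoints is δ = arccos(p₁·p₂) ≈ 1.879 rad (107.6°).
Interpolate at f = 6/10 with slerp weights a = sin((1−f)δ)/sin δ ≈ 0.716, b = sin(fδ)/sin δ ≈ 0.948.
p = a·p₁ + b·p₂ ≈ (-0.348, -0.312, 0.884); φ = arcsin(p_z) ≈ 62.13°, λ = atan2(p_y, p_x) ≈ -138.05°.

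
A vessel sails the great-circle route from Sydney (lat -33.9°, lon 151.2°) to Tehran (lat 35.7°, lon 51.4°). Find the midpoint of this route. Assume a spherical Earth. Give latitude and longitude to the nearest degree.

Convert each endpoint to a unit vector on the sphere (x = cos φ cos λ, y = cos φ sin λ, z = sin φ).
The central angle between the endpoints is δ = arccos(p₁·p₂) ≈ 2.027 rad (116.1°).
Interpolate at f = 1/2 with slerp weights a = sin((1−f)δ)/sin δ ≈ 0.945, b = sin(fδ)/sin δ ≈ 0.945.
p = a·p₁ + b·p₂ ≈ (-0.209, 0.978, 0.024); φ = arcsin(p_z) ≈ 1.40°, λ = atan2(p_y, p_x) ≈ 102.04°.

≈ lat 1°, lon 102°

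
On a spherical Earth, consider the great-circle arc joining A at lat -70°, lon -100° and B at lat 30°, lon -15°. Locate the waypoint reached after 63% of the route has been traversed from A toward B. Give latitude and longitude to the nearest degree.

≈ lat -10°, lon -30°

Convert each endpoint to a unit vector on the sphere (x = cos φ cos λ, y = cos φ sin λ, z = sin φ).
The central angle between the endpoints is δ = arccos(p₁·p₂) ≈ 2.031 rad (116.4°).
Interpolate at f = 0.63 with slerp weights a = sin((1−f)δ)/sin δ ≈ 0.762, b = sin(fδ)/sin δ ≈ 1.069.
p = a·p₁ + b·p₂ ≈ (0.849, -0.496, -0.181); φ = arcsin(p_z) ≈ -10.45°, λ = atan2(p_y, p_x) ≈ -30.31°.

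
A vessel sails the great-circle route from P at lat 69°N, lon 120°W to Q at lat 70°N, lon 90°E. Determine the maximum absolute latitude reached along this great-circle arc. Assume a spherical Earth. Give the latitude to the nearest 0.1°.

≈ 84.5°N

The great circle lies in the plane with unit normal n̂ = (p₁ × p₂)/|p₁ × p₂|.
Here n̂_z ≈ -0.096; the vertex latitude is φ_max = arccos|n̂_z| ≈ 84.5°.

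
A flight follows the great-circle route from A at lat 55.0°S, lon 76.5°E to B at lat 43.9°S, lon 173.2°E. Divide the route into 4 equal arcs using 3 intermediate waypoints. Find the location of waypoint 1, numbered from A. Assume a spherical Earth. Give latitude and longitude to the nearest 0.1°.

Convert each endpoint to a unit vector on the sphere (x = cos φ cos λ, y = cos φ sin λ, z = sin φ).
The central angle between the endpoints is δ = arccos(p₁·p₂) ≈ 1.024 rad (58.7°).
Interpolate at f = 1/4 with slerp weights a = sin((1−f)δ)/sin δ ≈ 0.813, b = sin(fδ)/sin δ ≈ 0.296.
p = a·p₁ + b·p₂ ≈ (-0.103, 0.479, -0.872); φ = arcsin(p_z) ≈ -60.67°, λ = atan2(p_y, p_x) ≈ 102.16°.

≈ lat 60.7°S, lon 102.2°E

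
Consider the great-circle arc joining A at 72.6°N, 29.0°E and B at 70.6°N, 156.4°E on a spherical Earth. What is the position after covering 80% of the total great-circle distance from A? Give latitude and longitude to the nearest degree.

≈ 76°N, 144°E

From cos δ = sin φ₁ sin φ₂ + cos φ₁ cos φ₂ cos Δλ, the central angle is δ ≈ 0.574 rad (32.9°).
Interpolate at f = 0.80 with slerp weights a = sin((1−f)δ)/sin δ ≈ 0.211, b = sin(fδ)/sin δ ≈ 0.816.
p = a·p₁ + b·p₂ ≈ (-0.193, 0.139, 0.971); φ = arcsin(p_z) ≈ 76.22°, λ = atan2(p_y, p_x) ≈ 144.25°.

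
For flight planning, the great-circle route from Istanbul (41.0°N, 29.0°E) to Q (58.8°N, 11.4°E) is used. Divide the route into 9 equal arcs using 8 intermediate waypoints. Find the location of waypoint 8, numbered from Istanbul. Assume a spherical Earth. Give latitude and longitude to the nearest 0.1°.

Write both endpoints as unit vectors p₁, p₂ with components (cos φ cos λ, cos φ sin λ, sin φ).
The central angle between the endpoints is δ = arccos(p₁·p₂) ≈ 0.366 rad (21.0°).
Interpolate at f = 8/9 with slerp weights a = sin((1−f)δ)/sin δ ≈ 0.114, b = sin(fδ)/sin δ ≈ 0.893.
p = a·p₁ + b·p₂ ≈ (0.529, 0.133, 0.838); φ = arcsin(p_z) ≈ 56.98°, λ = atan2(p_y, p_x) ≈ 14.13°.

≈ (57.0°N, 14.1°E)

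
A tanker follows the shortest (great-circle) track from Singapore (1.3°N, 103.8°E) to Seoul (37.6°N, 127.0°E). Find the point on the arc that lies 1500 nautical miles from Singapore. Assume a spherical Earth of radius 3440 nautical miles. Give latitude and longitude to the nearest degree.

Convert each endpoint to a unit vector on the sphere (x = cos φ cos λ, y = cos φ sin λ, z = sin φ).
The central angle between the endpoints is δ = arccos(p₁·p₂) ≈ 0.735 rad (42.1°). The total great-circle distance is δ·R ≈ 0.735 × 3440 ≈ 2528 nmi, so the target fraction is f = 1500/2528 ≈ 0.593.
Interpolate at f ≈ 0.593 with slerp weights a = sin((1−f)δ)/sin δ ≈ 0.439, b = sin(fδ)/sin δ ≈ 0.630.
p = a·p₁ + b·p₂ ≈ (-0.405, 0.825, 0.394); φ = arcsin(p_z) ≈ 23.22°, λ = atan2(p_y, p_x) ≈ 116.15°.

≈ 23°N, 116°E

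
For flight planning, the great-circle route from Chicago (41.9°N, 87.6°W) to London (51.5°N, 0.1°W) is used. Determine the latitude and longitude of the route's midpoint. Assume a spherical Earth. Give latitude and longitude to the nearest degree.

≈ 56°N, 49°W

Write both endpoints as unit vectors p₁, p₂ with components (cos φ cos λ, cos φ sin λ, sin φ).
The central angle between the endpoints is δ = arccos(p₁·p₂) ≈ 0.997 rad (57.1°).
Interpolate at f = 1/2 with slerp weights a = sin((1−f)δ)/sin δ ≈ 0.569, b = sin(fδ)/sin δ ≈ 0.569.
p = a·p₁ + b·p₂ ≈ (0.372, -0.424, 0.826); φ = arcsin(p_z) ≈ 55.66°, λ = atan2(p_y, p_x) ≈ -48.73°.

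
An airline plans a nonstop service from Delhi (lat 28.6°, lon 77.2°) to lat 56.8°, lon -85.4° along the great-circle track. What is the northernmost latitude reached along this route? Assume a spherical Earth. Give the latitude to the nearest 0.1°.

The great circle lies in the plane with unit normal n̂ = (p₁ × p₂)/|p₁ × p₂|.
Here n̂_z ≈ -0.144; the vertex latitude is φ_max = arccos|n̂_z| ≈ 81.7°.

≈ 81.7°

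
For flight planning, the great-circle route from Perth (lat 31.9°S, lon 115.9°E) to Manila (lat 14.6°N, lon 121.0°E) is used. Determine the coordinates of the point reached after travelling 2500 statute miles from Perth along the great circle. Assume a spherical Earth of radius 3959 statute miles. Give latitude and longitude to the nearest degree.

Write both endpoints as unit vectors p₁, p₂ with components (cos φ cos λ, cos φ sin λ, sin φ).
The central angle between the endpoints is δ = arccos(p₁·p₂) ≈ 0.816 rad (46.8°). The total great-circle distance is δ·R ≈ 0.816 × 3959 ≈ 3231 mi, so the target fraction is f = 2500/3231 ≈ 0.774.
Interpolate at f ≈ 0.774 with slerp weights a = sin((1−f)δ)/sin δ ≈ 0.252, b = sin(fδ)/sin δ ≈ 0.810.
p = a·p₁ + b·p₂ ≈ (-0.497, 0.865, 0.071); φ = arcsin(p_z) ≈ 4.08°, λ = atan2(p_y, p_x) ≈ 119.91°.

≈ lat 4°N, lon 120°E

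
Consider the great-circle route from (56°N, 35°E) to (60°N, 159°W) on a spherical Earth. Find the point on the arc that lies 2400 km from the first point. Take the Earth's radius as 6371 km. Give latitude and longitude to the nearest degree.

≈ (77°N, 48°E)

Convert each endpoint to a unit vector on the sphere (x = cos φ cos λ, y = cos φ sin λ, z = sin φ).
The central angle between the endpoints is δ = arccos(p₁·p₂) ≈ 1.108 rad (63.5°). The total great-circle distance is δ·R ≈ 1.108 × 6371 ≈ 7057 km, so the target fraction is f = 2400/7057 ≈ 0.340.
Interpolate at f ≈ 0.340 with slerp weights a = sin((1−f)δ)/sin δ ≈ 0.746, b = sin(fδ)/sin δ ≈ 0.411.
p = a·p₁ + b·p₂ ≈ (0.150, 0.166, 0.975); φ = arcsin(p_z) ≈ 77.09°, λ = atan2(p_y, p_x) ≈ 47.86°.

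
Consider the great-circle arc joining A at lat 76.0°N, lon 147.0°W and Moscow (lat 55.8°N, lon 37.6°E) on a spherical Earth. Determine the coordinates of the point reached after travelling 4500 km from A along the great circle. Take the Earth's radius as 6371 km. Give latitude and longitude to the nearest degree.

Write both endpoints as unit vectors p₁, p₂ with components (cos φ cos λ, cos φ sin λ, sin φ).
The central angle between the endpoints is δ = arccos(p₁·p₂) ≈ 0.841 rad (48.2°). The total great-circle distance is δ·R ≈ 0.841 × 6371 ≈ 5356 km, so the target fraction is f = 4500/5356 ≈ 0.840.
Interpolate at f ≈ 0.840 with slerp weights a = sin((1−f)δ)/sin δ ≈ 0.180, b = sin(fδ)/sin δ ≈ 0.871.
p = a·p₁ + b·p₂ ≈ (0.351, 0.275, 0.895); φ = arcsin(p_z) ≈ 63.49°, λ = atan2(p_y, p_x) ≈ 38.05°.

≈ lat 63°N, lon 38°E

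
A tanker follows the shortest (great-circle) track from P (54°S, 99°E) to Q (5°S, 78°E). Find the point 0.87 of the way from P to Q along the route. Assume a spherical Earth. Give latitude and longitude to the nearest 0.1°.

≈ (11.5°S, 79.8°E)

Write both endpoints as unit vectors p₁, p₂ with components (cos φ cos λ, cos φ sin λ, sin φ).
The central angle between the endpoints is δ = arccos(p₁·p₂) ≈ 0.906 rad (51.9°).
Interpolate at f = 0.87 with slerp weights a = sin((1−f)δ)/sin δ ≈ 0.149, b = sin(fδ)/sin δ ≈ 0.901.
p = a·p₁ + b·p₂ ≈ (0.173, 0.965, -0.199); φ = arcsin(p_z) ≈ -11.50°, λ = atan2(p_y, p_x) ≈ 79.84°.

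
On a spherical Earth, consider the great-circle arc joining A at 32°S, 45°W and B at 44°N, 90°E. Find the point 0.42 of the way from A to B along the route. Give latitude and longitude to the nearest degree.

≈ 7°N, 3°E

Write both endpoints as unit vectors p₁, p₂ with components (cos φ cos λ, cos φ sin λ, sin φ).
The central angle between the endpoints is δ = arccos(p₁·p₂) ≈ 2.497 rad (143.1°).
Interpolate at f = 0.42 with slerp weights a = sin((1−f)δ)/sin δ ≈ 1.652, b = sin(fδ)/sin δ ≈ 1.443.
p = a·p₁ + b·p₂ ≈ (0.991, 0.047, 0.127); φ = arcsin(p_z) ≈ 7.29°, λ = atan2(p_y, p_x) ≈ 2.73°.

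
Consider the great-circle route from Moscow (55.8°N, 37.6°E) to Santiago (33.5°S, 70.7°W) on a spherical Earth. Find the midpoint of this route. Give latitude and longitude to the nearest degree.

Convert each endpoint to a unit vector on the sphere (x = cos φ cos λ, y = cos φ sin λ, z = sin φ).
The central angle between the endpoints is δ = arccos(p₁·p₂) ≈ 2.219 rad (127.1°).
Interpolate at f = 1/2 with slerp weights a = sin((1−f)δ)/sin δ ≈ 1.123, b = sin(fδ)/sin δ ≈ 1.123.
p = a·p₁ + b·p₂ ≈ (0.810, -0.499, 0.309); φ = arcsin(p_z) ≈ 18.00°, λ = atan2(p_y, p_x) ≈ -31.63°.

≈ 18°N, 32°W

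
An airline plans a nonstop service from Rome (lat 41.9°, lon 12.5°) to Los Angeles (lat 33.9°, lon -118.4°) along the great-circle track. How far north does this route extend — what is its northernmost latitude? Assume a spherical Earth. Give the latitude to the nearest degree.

The great circle lies in the plane with unit normal n̂ = (p₁ × p₂)/|p₁ × p₂|.
Here n̂_z ≈ -0.467; the vertex latitude is φ_max = arccos|n̂_z| ≈ 62.1°.

≈ 62°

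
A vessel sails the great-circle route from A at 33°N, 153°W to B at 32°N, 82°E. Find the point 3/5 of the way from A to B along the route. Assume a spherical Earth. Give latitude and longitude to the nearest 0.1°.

≈ 52.8°N, 127.7°E

From cos δ = sin φ₁ sin φ₂ + cos φ₁ cos φ₂ cos Δλ, the central angle is δ ≈ 1.690 rad (96.9°).
Interpolate at f = 3/5 with slerp weights a = sin((1−f)δ)/sin δ ≈ 0.630, b = sin(fδ)/sin δ ≈ 0.855.
p = a·p₁ + b·p₂ ≈ (-0.370, 0.478, 0.796); φ = arcsin(p_z) ≈ 52.79°, λ = atan2(p_y, p_x) ≈ 127.74°.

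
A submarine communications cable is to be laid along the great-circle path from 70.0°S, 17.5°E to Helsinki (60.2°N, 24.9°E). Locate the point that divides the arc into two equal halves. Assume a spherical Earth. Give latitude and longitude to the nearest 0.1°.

≈ 4.9°S, 21.9°E

Write both endpoints as unit vectors p₁, p₂ with components (cos φ cos λ, cos φ sin λ, sin φ).
The central angle between the endpoints is δ = arccos(p₁·p₂) ≈ 2.274 rad (130.3°).
Interpolate at f = 1/2 with slerp weights a = sin((1−f)δ)/sin δ ≈ 1.190, b = sin(fδ)/sin δ ≈ 1.190.
p = a·p₁ + b·p₂ ≈ (0.925, 0.371, -0.086); φ = arcsin(p_z) ≈ -4.91°, λ = atan2(p_y, p_x) ≈ 21.88°.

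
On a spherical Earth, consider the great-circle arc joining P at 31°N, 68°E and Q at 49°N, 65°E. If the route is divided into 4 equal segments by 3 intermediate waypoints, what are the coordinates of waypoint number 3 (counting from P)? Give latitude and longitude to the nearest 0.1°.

≈ 44.5°N, 65.9°E

Write both endpoints as unit vectors p₁, p₂ with components (cos φ cos λ, cos φ sin λ, sin φ).
The central angle between the endpoints is δ = arccos(p₁·p₂) ≈ 0.317 rad (18.1°).
Interpolate at f = 3/4 with slerp weights a = sin((1−f)δ)/sin δ ≈ 0.254, b = sin(fδ)/sin δ ≈ 0.756.
p = a·p₁ + b·p₂ ≈ (0.291, 0.651, 0.701); φ = arcsin(p_z) ≈ 44.51°, λ = atan2(p_y, p_x) ≈ 65.92°.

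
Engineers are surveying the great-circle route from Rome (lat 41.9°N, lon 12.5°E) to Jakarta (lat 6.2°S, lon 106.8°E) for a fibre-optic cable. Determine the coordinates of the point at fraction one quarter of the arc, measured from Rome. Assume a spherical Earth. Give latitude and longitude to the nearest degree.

Convert each endpoint to a unit vector on the sphere (x = cos φ cos λ, y = cos φ sin λ, z = sin φ).
The central angle between the endpoints is δ = arccos(p₁·p₂) ≈ 1.699 rad (97.3°).
Interpolate at f = 1/4 with slerp weights a = sin((1−f)δ)/sin δ ≈ 0.964, b = sin(fδ)/sin δ ≈ 0.415.
p = a·p₁ + b·p₂ ≈ (0.581, 0.551, 0.599); φ = arcsin(p_z) ≈ 36.80°, λ = atan2(p_y, p_x) ≈ 43.45°.

≈ lat 37°N, lon 43°E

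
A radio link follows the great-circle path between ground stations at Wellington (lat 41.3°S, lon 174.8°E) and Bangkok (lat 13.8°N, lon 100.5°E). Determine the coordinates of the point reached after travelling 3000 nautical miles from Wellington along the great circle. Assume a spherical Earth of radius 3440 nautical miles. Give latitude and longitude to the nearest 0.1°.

Convert each endpoint to a unit vector on the sphere (x = cos φ cos λ, y = cos φ sin λ, z = sin φ).
The central angle between the endpoints is δ = arccos(p₁·p₂) ≈ 1.531 rad (87.7°). The total great-circle distance is δ·R ≈ 1.531 × 3440 ≈ 5266 nmi, so the target fraction is f = 3000/5266 ≈ 0.570.
Interpolate at f ≈ 0.570 with slerp weights a = sin((1−f)δ)/sin δ ≈ 0.613, b = sin(fδ)/sin δ ≈ 0.766.
p = a·p₁ + b·p₂ ≈ (-0.594, 0.773, -0.222); φ = arcsin(p_z) ≈ -12.80°, λ = atan2(p_y, p_x) ≈ 127.52°.

≈ lat 12.8°S, lon 127.5°E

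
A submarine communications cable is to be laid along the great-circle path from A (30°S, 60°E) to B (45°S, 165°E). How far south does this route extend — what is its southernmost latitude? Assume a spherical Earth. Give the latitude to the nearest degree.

≈ 53°S

The great circle lies in the plane with unit normal n̂ = (p₁ × p₂)/|p₁ × p₂|.
Here n̂_z ≈ +0.603; the vertex latitude is φ_max = arccos|n̂_z| ≈ 52.9°.
Check via Clairaut: cos φ_max = |cos φ₁| · sin C = cos(30.0°)·sin(135.9°) ≈ 0.603, again giving ≈ 52.9°.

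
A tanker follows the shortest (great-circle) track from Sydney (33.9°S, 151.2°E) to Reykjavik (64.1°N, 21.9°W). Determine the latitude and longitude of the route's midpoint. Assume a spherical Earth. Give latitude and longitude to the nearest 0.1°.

From cos δ = sin φ₁ sin φ₂ + cos φ₁ cos φ₂ cos Δλ, the central angle is δ ≈ 2.609 rad (149.5°).
Interpolate at f = 1/2 with slerp weights a = sin((1−f)δ)/sin δ ≈ 1.901, b = sin(fδ)/sin δ ≈ 1.901.
p = a·p₁ + b·p₂ ≈ (-0.612, 0.450, 0.650); φ = arcsin(p_z) ≈ 40.53°, λ = atan2(p_y, p_x) ≈ 143.66°.

≈ 40.5°N, 143.7°E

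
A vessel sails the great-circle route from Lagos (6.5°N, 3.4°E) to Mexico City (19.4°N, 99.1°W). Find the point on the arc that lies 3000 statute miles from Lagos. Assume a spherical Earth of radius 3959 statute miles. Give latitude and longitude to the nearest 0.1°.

≈ 19.1°N, 39.4°W

Convert each endpoint to a unit vector on the sphere (x = cos φ cos λ, y = cos φ sin λ, z = sin φ).
The central angle between the endpoints is δ = arccos(p₁·p₂) ≈ 1.737 rad (99.5°). The total great-circle distance is δ·R ≈ 1.737 × 3959 ≈ 6876 mi, so the target fraction is f = 3000/6876 ≈ 0.436.
Interpolate at f ≈ 0.436 with slerp weights a = sin((1−f)δ)/sin δ ≈ 0.842, b = sin(fδ)/sin δ ≈ 0.697.
p = a·p₁ + b·p₂ ≈ (0.731, -0.599, 0.327); φ = arcsin(p_z) ≈ 19.07°, λ = atan2(p_y, p_x) ≈ -39.37°.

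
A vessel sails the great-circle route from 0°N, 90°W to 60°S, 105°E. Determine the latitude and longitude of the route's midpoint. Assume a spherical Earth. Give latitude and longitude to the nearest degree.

Convert each endpoint to a unit vector on the sphere (x = cos φ cos λ, y = cos φ sin λ, z = sin φ).
The central angle between the endpoints is δ = arccos(p₁·p₂) ≈ 2.075 rad (118.9°).
Interpolate at f = 1/2 with slerp weights a = sin((1−f)δ)/sin δ ≈ 0.983, b = sin(fδ)/sin δ ≈ 0.983.
p = a·p₁ + b·p₂ ≈ (-0.127, -0.508, -0.852); φ = arcsin(p_z) ≈ -58.39°, λ = atan2(p_y, p_x) ≈ -104.05°.

≈ 58°S, 104°W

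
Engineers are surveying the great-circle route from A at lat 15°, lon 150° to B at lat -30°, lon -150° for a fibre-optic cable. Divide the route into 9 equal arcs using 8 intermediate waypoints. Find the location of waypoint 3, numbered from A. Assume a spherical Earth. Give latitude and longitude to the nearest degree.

Convert each endpoint to a unit vector on the sphere (x = cos φ cos λ, y = cos φ sin λ, z = sin φ).
The central angle between the endpoints is δ = arccos(p₁·p₂) ≈ 1.278 rad (73.2°).
Interpolate at f = 3/9 with slerp weights a = sin((1−f)δ)/sin δ ≈ 0.786, b = sin(fδ)/sin δ ≈ 0.432.
p = a·p₁ + b·p₂ ≈ (-0.981, 0.193, -0.012); φ = arcsin(p_z) ≈ -0.71°, λ = atan2(p_y, p_x) ≈ 168.89°.

≈ lat -1°, lon 169°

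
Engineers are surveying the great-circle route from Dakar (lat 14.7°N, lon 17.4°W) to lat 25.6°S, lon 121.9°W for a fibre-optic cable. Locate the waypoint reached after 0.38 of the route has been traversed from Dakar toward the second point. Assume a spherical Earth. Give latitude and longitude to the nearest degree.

≈ lat 3°S, lon 55°W

Convert each endpoint to a unit vector on the sphere (x = cos φ cos λ, y = cos φ sin λ, z = sin φ).
The central angle between the endpoints is δ = arccos(p₁·p₂) ≈ 1.905 rad (109.2°).
Interpolate at f = 0.38 with slerp weights a = sin((1−f)δ)/sin δ ≈ 0.979, b = sin(fδ)/sin δ ≈ 0.701.
p = a·p₁ + b·p₂ ≈ (0.570, -0.820, -0.054); φ = arcsin(p_z) ≈ -3.12°, λ = atan2(p_y, p_x) ≈ -55.21°.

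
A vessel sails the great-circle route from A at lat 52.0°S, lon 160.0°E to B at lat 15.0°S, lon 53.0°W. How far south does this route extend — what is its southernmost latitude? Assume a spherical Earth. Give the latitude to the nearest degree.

The great circle lies in the plane with unit normal n̂ = (p₁ × p₂)/|p₁ × p₂|.
Here n̂_z ≈ +0.339; the vertex latitude is φ_max = arccos|n̂_z| ≈ 70.2°.
Check via Clairaut: cos φ_max = |cos φ₁| · sin C = cos(52.0°)·sin(146.6°) ≈ 0.339, again giving ≈ 70.2°.

≈ 70°S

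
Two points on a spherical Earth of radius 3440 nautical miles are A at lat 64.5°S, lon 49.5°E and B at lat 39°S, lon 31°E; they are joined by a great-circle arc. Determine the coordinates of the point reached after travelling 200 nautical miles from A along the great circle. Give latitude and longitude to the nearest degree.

≈ lat 62°S, lon 46°E

The haversine formula gives a central angle δ ≈ 0.484 rad (27.7°) between the endpoints. The total great-circle distance is δ·R ≈ 0.484 × 3440 ≈ 1664 nmi, so the target fraction is f = 200/1664 ≈ 0.120.
Interpolate at f ≈ 0.120 with slerp weights a = sin((1−f)δ)/sin δ ≈ 0.888, b = sin(fδ)/sin δ ≈ 0.125.
p = a·p₁ + b·p₂ ≈ (0.331, 0.341, -0.880); φ = arcsin(p_z) ≈ -61.62°, λ = atan2(p_y, p_x) ≈ 45.78°.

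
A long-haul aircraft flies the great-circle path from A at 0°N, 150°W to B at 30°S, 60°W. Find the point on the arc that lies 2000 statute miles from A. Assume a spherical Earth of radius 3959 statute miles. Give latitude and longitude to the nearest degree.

≈ 14°S, 124°W

The haversine formula gives a central angle δ ≈ 1.571 rad (90.0°) between the endpoints. The total great-circle distance is δ·R ≈ 1.571 × 3959 ≈ 6219 mi, so the target fraction is f = 2000/6219 ≈ 0.322.
Interpolate at f ≈ 0.322 with slerp weights a = sin((1−f)δ)/sin δ ≈ 0.875, b = sin(fδ)/sin δ ≈ 0.484.
p = a·p₁ + b·p₂ ≈ (-0.548, -0.801, -0.242); φ = arcsin(p_z) ≈ -14.00°, λ = atan2(p_y, p_x) ≈ -124.41°.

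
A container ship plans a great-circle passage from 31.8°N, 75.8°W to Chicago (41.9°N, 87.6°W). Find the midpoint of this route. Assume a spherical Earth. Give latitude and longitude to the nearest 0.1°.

≈ 37.0°N, 81.3°W

Convert each endpoint to a unit vector on the sphere (x = cos φ cos λ, y = cos φ sin λ, z = sin φ).
The central angle between the endpoints is δ = arccos(p₁·p₂) ≈ 0.241 rad (13.8°).
Interpolate at f = 1/2 with slerp weights a = sin((1−f)δ)/sin δ ≈ 0.504, b = sin(fδ)/sin δ ≈ 0.504.
p = a·p₁ + b·p₂ ≈ (0.121, -0.790, 0.602); φ = arcsin(p_z) ≈ 37.00°, λ = atan2(p_y, p_x) ≈ -81.31°.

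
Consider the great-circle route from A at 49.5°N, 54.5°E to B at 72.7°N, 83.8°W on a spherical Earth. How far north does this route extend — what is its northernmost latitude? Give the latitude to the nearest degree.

≈ 81°N

The great circle lies in the plane with unit normal n̂ = (p₁ × p₂)/|p₁ × p₂|.
Here n̂_z ≈ -0.158; the vertex latitude is φ_max = arccos|n̂_z| ≈ 80.9°.
Check via Clairaut: cos φ_max = |cos φ₁| · sin C = cos(49.5°)·sin(14.1°) ≈ 0.158, again giving ≈ 80.9°.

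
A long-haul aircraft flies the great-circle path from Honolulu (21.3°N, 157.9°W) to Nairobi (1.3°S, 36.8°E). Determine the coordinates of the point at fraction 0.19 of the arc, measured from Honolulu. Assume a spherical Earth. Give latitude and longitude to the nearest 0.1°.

≈ 42.9°N, 177.9°E

Convert each endpoint to a unit vector on the sphere (x = cos φ cos λ, y = cos φ sin λ, z = sin φ).
The central angle between the endpoints is δ = arccos(p₁·p₂) ≈ 2.712 rad (155.4°).
Interpolate at f = 0.19 with slerp weights a = sin((1−f)δ)/sin δ ≈ 1.946, b = sin(fδ)/sin δ ≈ 1.184.
p = a·p₁ + b·p₂ ≈ (-0.733, 0.027, 0.680); φ = arcsin(p_z) ≈ 42.85°, λ = atan2(p_y, p_x) ≈ 177.92°.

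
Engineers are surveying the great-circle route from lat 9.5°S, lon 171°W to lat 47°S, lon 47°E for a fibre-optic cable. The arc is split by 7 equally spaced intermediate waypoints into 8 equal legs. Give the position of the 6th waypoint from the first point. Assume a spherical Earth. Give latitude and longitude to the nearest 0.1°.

≈ lat 62.3°S, lon 90.2°E

Write both endpoints as unit vectors p₁, p₂ with components (cos φ cos λ, cos φ sin λ, sin φ).
The central angle between the endpoints is δ = arccos(p₁·p₂) ≈ 1.993 rad (114.2°).
Interpolate at f = 6/8 with slerp weights a = sin((1−f)δ)/sin δ ≈ 0.524, b = sin(fδ)/sin δ ≈ 1.093.
p = a·p₁ + b·p₂ ≈ (-0.002, 0.464, -0.886); φ = arcsin(p_z) ≈ -62.34°, λ = atan2(p_y, p_x) ≈ 90.23°.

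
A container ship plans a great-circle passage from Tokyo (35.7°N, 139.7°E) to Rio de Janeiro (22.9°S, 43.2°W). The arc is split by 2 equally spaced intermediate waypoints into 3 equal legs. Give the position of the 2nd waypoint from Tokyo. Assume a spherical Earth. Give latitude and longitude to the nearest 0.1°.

Convert each endpoint to a unit vector on the sphere (x = cos φ cos λ, y = cos φ sin λ, z = sin φ).
The central angle between the endpoints is δ = arccos(p₁·p₂) ≈ 2.914 rad (167.0°).
Interpolate at f = 2/3 with slerp weights a = sin((1−f)δ)/sin δ ≈ 3.658, b = sin(fδ)/sin δ ≈ 4.127.
p = a·p₁ + b·p₂ ≈ (0.506, -0.682, 0.528); φ = arcsin(p_z) ≈ 31.89°, λ = atan2(p_y, p_x) ≈ -53.39°.

≈ 31.9°N, 53.4°W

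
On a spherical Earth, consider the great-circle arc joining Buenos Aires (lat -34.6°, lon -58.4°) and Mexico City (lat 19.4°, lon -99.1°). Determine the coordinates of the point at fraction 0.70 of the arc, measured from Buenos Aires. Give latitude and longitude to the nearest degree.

Write both endpoints as unit vectors p₁, p₂ with components (cos φ cos λ, cos φ sin λ, sin φ).
The central angle between the endpoints is δ = arccos(p₁·p₂) ≈ 1.159 rad (66.4°).
Interpolate at f = 0.70 with slerp weights a = sin((1−f)δ)/sin δ ≈ 0.372, b = sin(fδ)/sin δ ≈ 0.791.
p = a·p₁ + b·p₂ ≈ (0.042, -0.998, 0.052); φ = arcsin(p_z) ≈ 2.96°, λ = atan2(p_y, p_x) ≈ -87.57°.

≈ lat 3°, lon -88°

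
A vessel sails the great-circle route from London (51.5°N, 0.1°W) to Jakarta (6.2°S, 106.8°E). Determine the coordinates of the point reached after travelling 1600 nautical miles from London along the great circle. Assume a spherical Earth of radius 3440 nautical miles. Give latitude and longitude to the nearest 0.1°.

Write both endpoints as unit vectors p₁, p₂ with components (cos φ cos λ, cos φ sin λ, sin φ).
The central angle between the endpoints is δ = arccos(p₁·p₂) ≈ 1.838 rad (105.3°). The total great-circle distance is δ·R ≈ 1.838 × 3440 ≈ 6324 nmi, so the target fraction is f = 1600/6324 ≈ 0.253.
Interpolate at f ≈ 0.253 with slerp weights a = sin((1−f)δ)/sin δ ≈ 1.017, b = sin(fδ)/sin δ ≈ 0.465.
p = a·p₁ + b·p₂ ≈ (0.499, 0.442, 0.745); φ = arcsin(p_z) ≈ 48.20°, λ = atan2(p_y, p_x) ≈ 41.49°.

≈ 48.2°N, 41.5°E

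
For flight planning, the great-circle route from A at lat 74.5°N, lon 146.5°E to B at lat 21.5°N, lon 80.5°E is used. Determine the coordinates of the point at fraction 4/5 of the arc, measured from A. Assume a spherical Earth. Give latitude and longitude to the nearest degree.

≈ lat 34°N, lon 85°E

From cos δ = sin φ₁ sin φ₂ + cos φ₁ cos φ₂ cos Δλ, the central angle is δ ≈ 1.099 rad (63.0°).
Interpolate at f = 4/5 with slerp weights a = sin((1−f)δ)/sin δ ≈ 0.245, b = sin(fδ)/sin δ ≈ 0.865.
p = a·p₁ + b·p₂ ≈ (0.078, 0.830, 0.553); φ = arcsin(p_z) ≈ 33.56°, λ = atan2(p_y, p_x) ≈ 84.61°.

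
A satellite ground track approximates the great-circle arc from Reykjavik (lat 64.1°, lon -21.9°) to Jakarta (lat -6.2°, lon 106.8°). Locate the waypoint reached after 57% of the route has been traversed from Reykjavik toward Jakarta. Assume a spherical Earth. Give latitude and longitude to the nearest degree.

≈ lat 38°, lon 87°

Write both endpoints as unit vectors p₁, p₂ with components (cos φ cos λ, cos φ sin λ, sin φ).
The central angle between the endpoints is δ = arccos(p₁·p₂) ≈ 1.948 rad (111.6°).
Interpolate at f = 0.57 with slerp weights a = sin((1−f)δ)/sin δ ≈ 0.799, b = sin(fδ)/sin δ ≈ 0.964.
p = a·p₁ + b·p₂ ≈ (0.047, 0.787, 0.615); φ = arcsin(p_z) ≈ 37.96°, λ = atan2(p_y, p_x) ≈ 86.58°.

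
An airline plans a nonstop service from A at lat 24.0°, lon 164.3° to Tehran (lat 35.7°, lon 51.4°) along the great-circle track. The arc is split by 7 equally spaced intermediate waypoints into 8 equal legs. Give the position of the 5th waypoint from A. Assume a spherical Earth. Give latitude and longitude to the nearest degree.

Write both endpoints as unit vectors p₁, p₂ with components (cos φ cos λ, cos φ sin λ, sin φ).
The central angle between the endpoints is δ = arccos(p₁·p₂) ≈ 1.622 rad (92.9°).
Interpolate at f = 5/8 with slerp weights a = sin((1−f)δ)/sin δ ≈ 0.572, b = sin(fδ)/sin δ ≈ 0.850.
p = a·p₁ + b·p₂ ≈ (-0.073, 0.681, 0.729); φ = arcsin(p_z) ≈ 46.78°, λ = atan2(p_y, p_x) ≈ 96.09°.

≈ lat 47°, lon 96°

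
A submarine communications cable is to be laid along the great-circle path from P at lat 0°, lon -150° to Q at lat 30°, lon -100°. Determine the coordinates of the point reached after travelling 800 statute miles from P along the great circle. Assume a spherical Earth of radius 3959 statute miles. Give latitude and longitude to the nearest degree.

≈ lat 7°, lon -141°

Write both endpoints as unit vectors p₁, p₂ with components (cos φ cos λ, cos φ sin λ, sin φ).
The central angle between the endpoints is δ = arccos(p₁·p₂) ≈ 0.980 rad (56.2°). The total great-circle distance is δ·R ≈ 0.980 × 3959 ≈ 3881 mi, so the target fraction is f = 800/3881 ≈ 0.206.
Interpolate at f ≈ 0.206 with slerp weights a = sin((1−f)δ)/sin δ ≈ 0.845, b = sin(fδ)/sin δ ≈ 0.242.
p = a·p₁ + b·p₂ ≈ (-0.768, -0.629, 0.121); φ = arcsin(p_z) ≈ 6.94°, λ = atan2(p_y, p_x) ≈ -140.71°.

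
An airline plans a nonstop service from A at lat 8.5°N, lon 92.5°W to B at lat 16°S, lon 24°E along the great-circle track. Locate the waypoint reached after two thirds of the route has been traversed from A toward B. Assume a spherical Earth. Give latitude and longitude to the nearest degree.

≈ lat 12°S, lon 16°W

The haversine formula gives a central angle δ ≈ 2.054 rad (117.7°) between the endpoints.
Interpolate at f = 2/3 with slerp weights a = sin((1−f)δ)/sin δ ≈ 0.714, b = sin(fδ)/sin δ ≈ 1.107.
p = a·p₁ + b·p₂ ≈ (0.941, -0.273, -0.199); φ = arcsin(p_z) ≈ -11.51°, λ = atan2(p_y, p_x) ≈ -16.19°.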